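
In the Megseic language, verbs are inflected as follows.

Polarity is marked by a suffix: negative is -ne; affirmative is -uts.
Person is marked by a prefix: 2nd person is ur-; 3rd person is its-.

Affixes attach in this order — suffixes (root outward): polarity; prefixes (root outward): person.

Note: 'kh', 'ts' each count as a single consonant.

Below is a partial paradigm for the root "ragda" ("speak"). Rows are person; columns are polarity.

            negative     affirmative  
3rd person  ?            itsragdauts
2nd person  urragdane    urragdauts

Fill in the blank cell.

itsragdane

Attach polarity negative -ne → ragdane.
Attach person 3rd person its- → itsragdane.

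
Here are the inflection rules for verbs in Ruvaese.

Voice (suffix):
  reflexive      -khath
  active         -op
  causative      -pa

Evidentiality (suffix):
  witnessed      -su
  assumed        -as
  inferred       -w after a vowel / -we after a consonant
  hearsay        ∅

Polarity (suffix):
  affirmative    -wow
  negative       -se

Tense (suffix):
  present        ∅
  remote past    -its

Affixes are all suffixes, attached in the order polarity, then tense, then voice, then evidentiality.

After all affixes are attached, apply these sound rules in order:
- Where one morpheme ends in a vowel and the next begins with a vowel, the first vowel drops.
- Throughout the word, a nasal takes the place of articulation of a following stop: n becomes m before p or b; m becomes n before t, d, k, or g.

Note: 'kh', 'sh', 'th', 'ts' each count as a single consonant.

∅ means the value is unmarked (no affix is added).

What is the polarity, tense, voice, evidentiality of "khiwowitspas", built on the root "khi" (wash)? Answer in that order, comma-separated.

Segment: khi-wow-its-pa-as.
polarity: -wow → affirmative.
tense: -its → remote past.
voice: -pa → causative.
evidentiality: -as → assumed.

affirmative, remote past, causative, assumed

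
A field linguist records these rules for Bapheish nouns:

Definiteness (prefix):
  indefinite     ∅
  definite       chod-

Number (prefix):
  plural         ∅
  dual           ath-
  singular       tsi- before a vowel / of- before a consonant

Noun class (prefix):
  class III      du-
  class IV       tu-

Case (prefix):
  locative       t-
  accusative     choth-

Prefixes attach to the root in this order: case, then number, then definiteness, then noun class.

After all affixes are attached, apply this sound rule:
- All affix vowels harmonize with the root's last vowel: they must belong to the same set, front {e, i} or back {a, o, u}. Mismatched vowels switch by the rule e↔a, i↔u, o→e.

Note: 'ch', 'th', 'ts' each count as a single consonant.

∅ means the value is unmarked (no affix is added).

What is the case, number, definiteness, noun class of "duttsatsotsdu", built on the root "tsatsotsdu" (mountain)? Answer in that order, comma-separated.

locative, plural, indefinite, class III

Segment: du-t-tsatsotsdu.
case: t- → locative.
number: ∅ → plural.
definiteness: ∅ → indefinite.
noun class: du- → class III.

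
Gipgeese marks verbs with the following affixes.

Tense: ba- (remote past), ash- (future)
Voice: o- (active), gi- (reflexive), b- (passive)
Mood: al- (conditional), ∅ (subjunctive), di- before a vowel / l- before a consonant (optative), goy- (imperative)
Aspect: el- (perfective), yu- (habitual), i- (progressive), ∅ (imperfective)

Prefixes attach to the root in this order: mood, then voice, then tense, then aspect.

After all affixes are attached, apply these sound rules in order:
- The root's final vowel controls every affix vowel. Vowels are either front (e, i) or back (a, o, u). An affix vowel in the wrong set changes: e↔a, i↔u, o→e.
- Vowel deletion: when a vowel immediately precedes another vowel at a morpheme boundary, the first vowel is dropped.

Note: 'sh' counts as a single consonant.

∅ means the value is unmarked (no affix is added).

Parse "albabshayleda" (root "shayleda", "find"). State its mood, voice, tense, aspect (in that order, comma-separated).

subjunctive, passive, remote past, perfective

Segment: el-ba-b-shayleda.
mood: ∅ → subjunctive.
voice: b- → passive.
tense: ba- → remote past.
aspect: el- → perfective.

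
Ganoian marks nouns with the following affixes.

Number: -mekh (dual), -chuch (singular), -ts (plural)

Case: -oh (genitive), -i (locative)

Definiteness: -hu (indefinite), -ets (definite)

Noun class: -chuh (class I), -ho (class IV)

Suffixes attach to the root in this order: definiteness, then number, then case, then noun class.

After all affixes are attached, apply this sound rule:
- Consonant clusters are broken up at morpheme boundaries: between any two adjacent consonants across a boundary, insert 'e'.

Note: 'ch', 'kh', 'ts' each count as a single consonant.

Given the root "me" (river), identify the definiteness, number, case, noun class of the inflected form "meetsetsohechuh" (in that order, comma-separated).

definite, plural, genitive, class I

Segment: me-ets-ts-oh-chuh.
definiteness: -ets → definite.
number: -ts → plural.
case: -oh → genitive.
noun class: -chuh → class I.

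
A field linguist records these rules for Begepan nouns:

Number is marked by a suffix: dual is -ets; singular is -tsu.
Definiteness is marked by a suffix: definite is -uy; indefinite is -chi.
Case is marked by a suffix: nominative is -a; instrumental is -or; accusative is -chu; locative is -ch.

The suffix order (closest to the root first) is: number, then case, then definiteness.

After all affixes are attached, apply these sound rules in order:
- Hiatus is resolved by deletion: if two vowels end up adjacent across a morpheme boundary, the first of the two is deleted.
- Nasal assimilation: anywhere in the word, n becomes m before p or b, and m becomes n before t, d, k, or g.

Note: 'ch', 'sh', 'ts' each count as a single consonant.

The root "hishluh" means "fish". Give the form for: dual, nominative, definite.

hishluhetsuy

Attach number dual -ets → hishluhets.
Attach case nominative -a → hishluhetsa.
Attach definiteness definite -uy → hishluhetsauy.
Apply vowel deletion: hishluhetsauy → hishluhetsuy.
Nasal assimilation: no change.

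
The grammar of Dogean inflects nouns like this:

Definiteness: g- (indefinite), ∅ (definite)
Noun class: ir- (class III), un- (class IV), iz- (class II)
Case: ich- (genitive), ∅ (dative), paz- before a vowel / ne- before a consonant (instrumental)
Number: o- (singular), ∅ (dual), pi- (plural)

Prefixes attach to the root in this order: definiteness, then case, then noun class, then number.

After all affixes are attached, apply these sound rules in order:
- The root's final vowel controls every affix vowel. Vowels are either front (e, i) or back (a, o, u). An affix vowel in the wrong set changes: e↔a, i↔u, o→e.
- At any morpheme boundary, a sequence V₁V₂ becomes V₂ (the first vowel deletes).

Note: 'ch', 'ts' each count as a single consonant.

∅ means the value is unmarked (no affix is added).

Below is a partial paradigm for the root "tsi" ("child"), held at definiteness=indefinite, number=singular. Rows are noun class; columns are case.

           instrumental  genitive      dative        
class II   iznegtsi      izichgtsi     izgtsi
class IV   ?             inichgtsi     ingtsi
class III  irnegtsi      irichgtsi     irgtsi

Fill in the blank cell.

Attach definiteness indefinite g- → gtsi.
Attach case instrumental ne- (before consonant 'g') → negtsi.
Attach noun class class IV un- → unnegtsi.
Attach number singular o- → ounnegtsi.
Apply vowel harmony: ounnegtsi → einnegtsi.
Apply vowel deletion: einnegtsi → innegtsi.

innegtsi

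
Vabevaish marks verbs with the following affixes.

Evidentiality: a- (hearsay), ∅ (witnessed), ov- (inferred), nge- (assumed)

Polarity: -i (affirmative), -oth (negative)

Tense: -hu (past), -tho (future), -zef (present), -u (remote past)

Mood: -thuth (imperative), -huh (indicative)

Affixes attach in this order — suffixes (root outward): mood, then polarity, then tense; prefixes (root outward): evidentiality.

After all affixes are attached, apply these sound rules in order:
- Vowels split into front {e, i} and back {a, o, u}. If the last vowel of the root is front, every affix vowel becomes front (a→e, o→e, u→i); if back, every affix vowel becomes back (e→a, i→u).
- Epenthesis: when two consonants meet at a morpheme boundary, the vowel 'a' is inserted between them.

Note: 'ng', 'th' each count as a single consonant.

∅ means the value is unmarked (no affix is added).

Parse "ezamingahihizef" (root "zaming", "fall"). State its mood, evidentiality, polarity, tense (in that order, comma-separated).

indicative, hearsay, affirmative, present

Segment: a-zaming-huh-i-zef.
mood: -huh → indicative.
evidentiality: a- → hearsay.
polarity: -i → affirmative.
tense: -zef → present.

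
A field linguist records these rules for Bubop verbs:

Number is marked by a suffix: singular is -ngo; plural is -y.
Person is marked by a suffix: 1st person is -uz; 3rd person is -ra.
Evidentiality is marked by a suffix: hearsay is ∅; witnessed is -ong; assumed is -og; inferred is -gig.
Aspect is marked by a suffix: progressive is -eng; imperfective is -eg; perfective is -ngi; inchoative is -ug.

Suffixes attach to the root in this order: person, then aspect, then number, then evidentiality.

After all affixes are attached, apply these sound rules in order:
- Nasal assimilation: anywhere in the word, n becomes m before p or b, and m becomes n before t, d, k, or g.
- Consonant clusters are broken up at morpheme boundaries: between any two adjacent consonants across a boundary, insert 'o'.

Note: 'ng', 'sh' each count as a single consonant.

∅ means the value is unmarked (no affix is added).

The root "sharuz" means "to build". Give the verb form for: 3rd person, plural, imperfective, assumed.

Attach person 3rd person -ra → sharuzra.
Attach aspect imperfective -eg → sharuzraeg.
Attach number plural -y → sharuzraegy.
Attach evidentiality assumed -og → sharuzraegyog.
Nasal assimilation: no change.
Apply epenthesis: sharuzraegyog → sharuzoraegoyog.

sharuzoraegoyog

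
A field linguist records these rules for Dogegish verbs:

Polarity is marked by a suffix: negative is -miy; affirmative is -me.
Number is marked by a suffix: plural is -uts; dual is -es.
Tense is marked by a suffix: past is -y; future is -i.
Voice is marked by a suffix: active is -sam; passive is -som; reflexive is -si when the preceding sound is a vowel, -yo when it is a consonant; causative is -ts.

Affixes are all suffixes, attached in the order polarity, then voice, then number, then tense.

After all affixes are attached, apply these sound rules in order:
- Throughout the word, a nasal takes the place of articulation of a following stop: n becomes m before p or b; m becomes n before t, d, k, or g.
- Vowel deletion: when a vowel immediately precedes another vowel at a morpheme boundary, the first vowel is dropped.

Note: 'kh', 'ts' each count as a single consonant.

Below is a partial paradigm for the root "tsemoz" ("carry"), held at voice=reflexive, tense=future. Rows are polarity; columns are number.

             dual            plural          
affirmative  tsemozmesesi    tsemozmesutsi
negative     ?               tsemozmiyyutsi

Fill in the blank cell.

Attach polarity negative -miy → tsemozmiy.
Attach voice reflexive -yo (after consonant 'y') → tsemozmiyyo.
Attach number dual -es → tsemozmiyyoes.
Attach tense future -i → tsemozmiyyoesi.
Nasal assimilation: no change.
Apply vowel deletion: tsemozmiyyoesi → tsemozmiyyesi.

tsemozmiyyesi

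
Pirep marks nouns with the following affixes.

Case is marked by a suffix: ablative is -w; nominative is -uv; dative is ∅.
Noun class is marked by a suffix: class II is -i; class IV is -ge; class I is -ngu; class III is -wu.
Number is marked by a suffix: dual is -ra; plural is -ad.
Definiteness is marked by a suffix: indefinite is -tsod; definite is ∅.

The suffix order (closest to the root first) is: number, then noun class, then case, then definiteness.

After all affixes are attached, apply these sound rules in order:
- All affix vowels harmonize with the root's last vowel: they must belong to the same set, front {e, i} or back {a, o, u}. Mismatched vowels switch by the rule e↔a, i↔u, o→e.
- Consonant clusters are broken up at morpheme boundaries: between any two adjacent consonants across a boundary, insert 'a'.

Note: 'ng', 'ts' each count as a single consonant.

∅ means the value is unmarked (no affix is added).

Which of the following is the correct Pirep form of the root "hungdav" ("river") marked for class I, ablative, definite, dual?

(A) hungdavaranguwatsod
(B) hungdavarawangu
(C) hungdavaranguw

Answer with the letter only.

Attach number dual -ra → hungdavra.
Attach noun class class I -ngu → hungdavrangu.
Attach case ablative -w → hungdavranguw.
definiteness = definite: zero marking, form stays hungdavranguw.
Vowel harmony: no change.
Apply epenthesis: hungdavranguw → hungdavaranguw.
So the correct form is hungdavaranguw, option (C).
(A) hungdavaranguwatsod is wrong: it uses indefinite instead of definite for definiteness.
(B) hungdavarawangu is wrong: it has the affixes in the wrong order.

C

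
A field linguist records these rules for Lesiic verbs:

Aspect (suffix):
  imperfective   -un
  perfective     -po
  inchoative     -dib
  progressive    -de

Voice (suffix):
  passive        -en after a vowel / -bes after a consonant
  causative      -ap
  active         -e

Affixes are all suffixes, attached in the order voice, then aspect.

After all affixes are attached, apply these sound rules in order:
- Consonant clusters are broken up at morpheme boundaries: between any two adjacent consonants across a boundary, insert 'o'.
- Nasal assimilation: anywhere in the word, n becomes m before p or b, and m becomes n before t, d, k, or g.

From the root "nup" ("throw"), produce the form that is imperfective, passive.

nupobesun

Attach voice passive -bes (after consonant 'p') → nupbes.
Attach aspect imperfective -un → nupbesun.
Apply epenthesis: nupbesun → nupobesun.
Nasal assimilation: no change.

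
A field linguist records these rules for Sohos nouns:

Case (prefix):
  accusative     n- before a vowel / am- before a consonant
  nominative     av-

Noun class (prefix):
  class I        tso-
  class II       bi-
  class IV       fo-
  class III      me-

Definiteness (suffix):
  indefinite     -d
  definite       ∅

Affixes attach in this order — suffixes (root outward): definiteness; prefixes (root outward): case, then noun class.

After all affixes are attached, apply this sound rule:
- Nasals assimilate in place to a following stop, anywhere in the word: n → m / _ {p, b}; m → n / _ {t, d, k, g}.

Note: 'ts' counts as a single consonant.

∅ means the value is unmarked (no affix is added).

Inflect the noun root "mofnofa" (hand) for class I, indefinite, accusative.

tsoammofnofad

Attach case accusative am- (before consonant 'm') → ammofnofa.
Attach noun class class I tso- → tsoammofnofa.
Attach definiteness indefinite -d → tsoammofnofad.
Nasal assimilation: no change.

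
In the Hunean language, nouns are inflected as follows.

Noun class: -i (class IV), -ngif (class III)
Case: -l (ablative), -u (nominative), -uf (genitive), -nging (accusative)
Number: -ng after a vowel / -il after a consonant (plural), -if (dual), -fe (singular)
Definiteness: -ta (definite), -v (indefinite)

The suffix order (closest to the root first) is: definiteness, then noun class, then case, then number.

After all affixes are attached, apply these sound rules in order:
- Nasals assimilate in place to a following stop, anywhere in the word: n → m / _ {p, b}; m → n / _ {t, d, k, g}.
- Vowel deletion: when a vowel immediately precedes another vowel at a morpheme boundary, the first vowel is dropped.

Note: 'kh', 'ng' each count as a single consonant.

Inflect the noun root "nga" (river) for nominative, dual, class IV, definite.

ngatif

Attach definiteness definite -ta → ngata.
Attach noun class class IV -i → ngatai.
Attach case nominative -u → ngataiu.
Attach number dual -if → ngataiuif.
Nasal assimilation: no change.
Apply vowel deletion: ngataiuif → ngatif.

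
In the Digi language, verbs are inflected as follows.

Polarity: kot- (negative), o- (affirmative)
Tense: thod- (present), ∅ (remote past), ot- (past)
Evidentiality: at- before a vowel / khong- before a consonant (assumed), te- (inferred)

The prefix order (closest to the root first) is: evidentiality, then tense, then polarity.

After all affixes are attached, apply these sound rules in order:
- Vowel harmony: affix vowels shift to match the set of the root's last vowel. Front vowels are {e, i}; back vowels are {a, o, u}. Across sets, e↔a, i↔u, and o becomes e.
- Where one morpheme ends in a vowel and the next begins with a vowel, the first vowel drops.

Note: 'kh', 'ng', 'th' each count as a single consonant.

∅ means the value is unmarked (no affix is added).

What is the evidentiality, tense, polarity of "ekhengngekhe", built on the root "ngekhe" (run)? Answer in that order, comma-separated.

Segment: o-khong-ngekhe.
evidentiality: at/khong- → assumed.
tense: ∅ → remote past.
polarity: o- → affirmative.

assumed, remote past, affirmative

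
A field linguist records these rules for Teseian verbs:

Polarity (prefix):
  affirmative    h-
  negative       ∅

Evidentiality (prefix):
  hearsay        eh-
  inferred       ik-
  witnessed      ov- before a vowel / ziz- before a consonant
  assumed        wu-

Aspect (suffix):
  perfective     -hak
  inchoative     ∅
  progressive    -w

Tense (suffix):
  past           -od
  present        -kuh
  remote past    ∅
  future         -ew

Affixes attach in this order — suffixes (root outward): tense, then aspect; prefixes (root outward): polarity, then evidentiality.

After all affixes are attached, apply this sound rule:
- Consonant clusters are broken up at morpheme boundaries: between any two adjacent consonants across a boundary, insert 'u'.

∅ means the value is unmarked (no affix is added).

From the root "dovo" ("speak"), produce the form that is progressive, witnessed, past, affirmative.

Attach polarity affirmative h- → hdovo.
Attach tense past -od → hdovood.
Attach aspect progressive -w → hdovoodw.
Attach evidentiality witnessed ziz- (before consonant 'h') → zizhdovoodw.
Apply epenthesis: zizhdovoodw → zizuhudovooduw.

zizuhudovooduw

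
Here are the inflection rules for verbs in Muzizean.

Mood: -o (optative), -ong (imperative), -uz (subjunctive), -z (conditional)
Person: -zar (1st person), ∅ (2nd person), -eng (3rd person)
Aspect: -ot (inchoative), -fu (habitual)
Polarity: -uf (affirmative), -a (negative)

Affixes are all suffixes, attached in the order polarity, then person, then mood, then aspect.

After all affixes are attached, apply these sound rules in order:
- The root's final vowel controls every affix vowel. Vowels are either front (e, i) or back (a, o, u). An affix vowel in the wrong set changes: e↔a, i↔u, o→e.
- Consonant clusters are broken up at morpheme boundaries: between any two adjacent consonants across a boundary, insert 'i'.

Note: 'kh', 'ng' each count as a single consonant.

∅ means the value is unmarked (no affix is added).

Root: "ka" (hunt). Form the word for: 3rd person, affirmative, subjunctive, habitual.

kaufanguzifu

Attach polarity affirmative -uf → kauf.
Attach person 3rd person -eng → kaufeng.
Attach mood subjunctive -uz → kaufenguz.
Attach aspect habitual -fu → kaufenguzfu.
Apply vowel harmony: kaufenguzfu → kaufanguzfu.
Apply epenthesis: kaufanguzfu → kaufanguzifu.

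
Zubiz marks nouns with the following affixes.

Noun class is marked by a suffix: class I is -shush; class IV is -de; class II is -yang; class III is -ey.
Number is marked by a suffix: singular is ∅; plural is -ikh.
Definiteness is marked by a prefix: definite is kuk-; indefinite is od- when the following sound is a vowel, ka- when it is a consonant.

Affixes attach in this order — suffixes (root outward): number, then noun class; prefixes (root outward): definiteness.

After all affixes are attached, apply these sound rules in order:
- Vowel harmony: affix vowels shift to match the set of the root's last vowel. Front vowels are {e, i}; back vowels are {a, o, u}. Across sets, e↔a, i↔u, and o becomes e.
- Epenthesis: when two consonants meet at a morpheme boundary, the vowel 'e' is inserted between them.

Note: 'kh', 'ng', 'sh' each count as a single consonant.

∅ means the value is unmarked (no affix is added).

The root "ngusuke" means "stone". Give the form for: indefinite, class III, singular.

number = singular: zero marking, form stays ngusuke.
Attach noun class class III -ey → ngusukeey.
Attach definiteness indefinite ka- (before consonant 'ng') → kangusukeey.
Apply vowel harmony: kangusukeey → kengusukeey.
Epenthesis: no change.

kengusukeey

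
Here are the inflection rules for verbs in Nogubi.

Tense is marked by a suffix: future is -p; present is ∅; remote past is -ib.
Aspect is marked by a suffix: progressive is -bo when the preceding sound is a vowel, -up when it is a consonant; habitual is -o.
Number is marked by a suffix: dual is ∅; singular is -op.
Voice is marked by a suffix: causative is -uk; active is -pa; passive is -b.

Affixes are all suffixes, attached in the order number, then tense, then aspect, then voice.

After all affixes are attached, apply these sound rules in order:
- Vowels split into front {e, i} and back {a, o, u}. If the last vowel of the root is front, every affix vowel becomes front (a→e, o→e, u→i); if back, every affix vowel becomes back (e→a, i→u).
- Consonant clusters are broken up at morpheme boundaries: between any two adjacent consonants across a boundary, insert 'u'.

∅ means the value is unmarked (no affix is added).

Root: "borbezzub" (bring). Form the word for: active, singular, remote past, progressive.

Attach number singular -op → borbezzubop.
Attach tense remote past -ib → borbezzubopib.
Attach aspect progressive -up (after consonant 'b') → borbezzubopibup.
Attach voice active -pa → borbezzubopibuppa.
Apply vowel harmony: borbezzubopibuppa → borbezzubopubuppa.
Apply epenthesis: borbezzubopubuppa → borbezzubopubupupa.

borbezzubopubupupa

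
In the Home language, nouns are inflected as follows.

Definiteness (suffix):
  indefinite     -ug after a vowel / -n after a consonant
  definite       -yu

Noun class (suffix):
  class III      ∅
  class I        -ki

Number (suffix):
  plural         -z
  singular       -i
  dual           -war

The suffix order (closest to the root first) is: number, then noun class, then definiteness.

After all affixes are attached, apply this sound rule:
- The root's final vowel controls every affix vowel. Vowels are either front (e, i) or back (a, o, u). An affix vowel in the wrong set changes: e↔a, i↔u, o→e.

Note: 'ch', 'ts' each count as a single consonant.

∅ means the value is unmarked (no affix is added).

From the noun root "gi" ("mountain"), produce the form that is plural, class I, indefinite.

Attach number plural -z → giz.
Attach noun class class I -ki → gizki.
Attach definiteness indefinite -ug (after vowel 'i') → gizkiug.
Apply vowel harmony: gizkiug → gizkiig.

gizkiig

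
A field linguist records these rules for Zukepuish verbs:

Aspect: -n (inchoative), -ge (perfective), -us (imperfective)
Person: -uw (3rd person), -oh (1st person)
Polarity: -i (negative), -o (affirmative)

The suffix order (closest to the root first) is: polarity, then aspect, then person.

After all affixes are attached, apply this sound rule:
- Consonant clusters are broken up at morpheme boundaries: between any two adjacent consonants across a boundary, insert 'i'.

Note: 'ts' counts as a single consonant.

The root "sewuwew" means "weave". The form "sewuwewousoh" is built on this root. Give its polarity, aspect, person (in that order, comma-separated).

Segment: sewuwew-o-us-oh.
polarity: -o → affirmative.
aspect: -us → imperfective.
person: -oh → 1st person.

affirmative, imperfective, 1st person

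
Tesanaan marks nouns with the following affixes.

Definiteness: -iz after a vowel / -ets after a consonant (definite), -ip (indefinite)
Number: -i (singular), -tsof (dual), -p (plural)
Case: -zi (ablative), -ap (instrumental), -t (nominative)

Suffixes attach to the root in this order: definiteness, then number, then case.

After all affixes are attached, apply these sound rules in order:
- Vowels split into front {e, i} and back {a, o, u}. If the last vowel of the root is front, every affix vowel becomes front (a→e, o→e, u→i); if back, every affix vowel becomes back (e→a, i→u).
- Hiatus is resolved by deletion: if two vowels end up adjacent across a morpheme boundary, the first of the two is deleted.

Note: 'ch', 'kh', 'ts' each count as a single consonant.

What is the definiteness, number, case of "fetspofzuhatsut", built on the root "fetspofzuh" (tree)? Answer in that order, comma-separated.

Segment: fetspofzuh-ets-i-t.
definiteness: -iz/ets → definite.
number: -i → singular.
case: -t → nominative.

definite, singular, nominative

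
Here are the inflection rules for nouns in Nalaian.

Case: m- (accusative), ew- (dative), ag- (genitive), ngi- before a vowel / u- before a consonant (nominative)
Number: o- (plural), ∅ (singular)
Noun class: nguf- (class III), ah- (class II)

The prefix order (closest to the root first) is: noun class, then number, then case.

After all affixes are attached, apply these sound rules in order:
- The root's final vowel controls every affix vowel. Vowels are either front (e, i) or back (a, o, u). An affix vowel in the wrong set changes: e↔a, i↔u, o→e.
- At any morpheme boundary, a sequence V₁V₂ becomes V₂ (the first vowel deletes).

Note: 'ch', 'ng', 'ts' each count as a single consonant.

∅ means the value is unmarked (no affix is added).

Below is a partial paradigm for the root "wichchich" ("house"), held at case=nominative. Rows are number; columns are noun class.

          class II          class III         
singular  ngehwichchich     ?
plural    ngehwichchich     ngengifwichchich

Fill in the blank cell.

ingifwichchich

Attach noun class class III nguf- → ngufwichchich.
number = singular: zero marking, form stays ngufwichchich.
Attach case nominative u- (before consonant 'ng') → ungufwichchich.
Apply vowel harmony: ungufwichchich → ingifwichchich.
Vowel deletion: no change.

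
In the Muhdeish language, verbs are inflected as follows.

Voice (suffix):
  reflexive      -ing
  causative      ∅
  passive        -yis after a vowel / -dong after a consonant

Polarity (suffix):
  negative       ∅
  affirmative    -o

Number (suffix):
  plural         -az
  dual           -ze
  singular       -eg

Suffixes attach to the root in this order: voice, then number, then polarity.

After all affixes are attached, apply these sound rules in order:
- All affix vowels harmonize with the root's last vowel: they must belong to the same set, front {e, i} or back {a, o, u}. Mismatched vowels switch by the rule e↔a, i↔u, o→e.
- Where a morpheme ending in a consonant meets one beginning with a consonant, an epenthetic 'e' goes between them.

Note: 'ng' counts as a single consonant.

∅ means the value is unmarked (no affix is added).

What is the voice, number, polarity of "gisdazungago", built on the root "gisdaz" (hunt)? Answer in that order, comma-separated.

Segment: gisdaz-ing-eg-o.
voice: -ing → reflexive.
number: -eg → singular.
polarity: -o → affirmative.

reflexive, singular, affirmative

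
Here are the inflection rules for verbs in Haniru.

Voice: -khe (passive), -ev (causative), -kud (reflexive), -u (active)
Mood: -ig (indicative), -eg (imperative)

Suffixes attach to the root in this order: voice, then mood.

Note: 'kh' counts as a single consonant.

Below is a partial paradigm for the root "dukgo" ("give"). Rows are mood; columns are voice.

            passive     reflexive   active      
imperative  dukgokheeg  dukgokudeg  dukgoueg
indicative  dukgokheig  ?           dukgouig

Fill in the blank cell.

dukgokudig

Attach voice reflexive -kud → dukgokud.
Attach mood indicative -ig → dukgokudig.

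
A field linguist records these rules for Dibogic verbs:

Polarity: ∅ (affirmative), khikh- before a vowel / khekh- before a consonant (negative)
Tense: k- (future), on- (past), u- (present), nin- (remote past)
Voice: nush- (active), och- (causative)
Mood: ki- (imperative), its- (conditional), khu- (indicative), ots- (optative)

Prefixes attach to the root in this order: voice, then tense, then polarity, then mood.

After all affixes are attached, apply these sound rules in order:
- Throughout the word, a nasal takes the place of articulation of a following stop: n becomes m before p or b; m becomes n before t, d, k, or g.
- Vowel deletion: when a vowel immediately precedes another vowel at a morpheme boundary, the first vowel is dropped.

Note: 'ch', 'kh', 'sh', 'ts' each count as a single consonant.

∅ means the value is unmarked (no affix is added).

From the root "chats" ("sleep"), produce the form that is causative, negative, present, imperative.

Attach voice causative och- → ochchats.
Attach tense present u- → uochchats.
Attach polarity negative khikh- (before vowel 'u') → khikhuochchats.
Attach mood imperative ki- → kikhikhuochchats.
Nasal assimilation: no change.
Apply vowel deletion: kikhikhuochchats → kikhikhochchats.

kikhikhochchats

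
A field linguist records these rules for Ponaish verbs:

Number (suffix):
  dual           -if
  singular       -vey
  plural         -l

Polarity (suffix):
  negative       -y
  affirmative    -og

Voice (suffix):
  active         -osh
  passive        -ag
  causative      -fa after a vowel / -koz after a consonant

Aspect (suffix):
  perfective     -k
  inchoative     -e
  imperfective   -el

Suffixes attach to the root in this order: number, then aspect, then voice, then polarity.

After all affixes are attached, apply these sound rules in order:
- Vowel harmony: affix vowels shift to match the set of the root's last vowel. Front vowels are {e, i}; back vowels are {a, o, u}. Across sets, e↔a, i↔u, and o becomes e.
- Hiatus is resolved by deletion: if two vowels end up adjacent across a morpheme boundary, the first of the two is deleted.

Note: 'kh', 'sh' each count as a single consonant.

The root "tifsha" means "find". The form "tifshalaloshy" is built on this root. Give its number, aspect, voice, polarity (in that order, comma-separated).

Segment: tifsha-l-el-osh-y.
number: -l → plural.
aspect: -el → imperfective.
voice: -osh → active.
polarity: -y → negative.

plural, imperfective, active, negative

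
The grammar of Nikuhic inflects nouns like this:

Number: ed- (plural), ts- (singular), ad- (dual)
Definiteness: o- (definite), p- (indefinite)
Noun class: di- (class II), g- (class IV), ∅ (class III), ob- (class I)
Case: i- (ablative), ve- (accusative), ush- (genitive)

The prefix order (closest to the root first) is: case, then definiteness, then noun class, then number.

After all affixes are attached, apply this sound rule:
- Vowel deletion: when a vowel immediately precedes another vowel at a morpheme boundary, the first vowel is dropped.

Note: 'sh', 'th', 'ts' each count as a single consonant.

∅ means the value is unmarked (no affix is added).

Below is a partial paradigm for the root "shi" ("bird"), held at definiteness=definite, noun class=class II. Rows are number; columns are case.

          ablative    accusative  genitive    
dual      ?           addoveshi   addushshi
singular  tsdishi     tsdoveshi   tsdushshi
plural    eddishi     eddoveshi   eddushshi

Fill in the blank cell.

addishi

Attach case ablative i- → ishi.
Attach definiteness definite o- → oishi.
Attach noun class class II di- → dioishi.
Attach number dual ad- → addioishi.
Apply vowel deletion: addioishi → addishi.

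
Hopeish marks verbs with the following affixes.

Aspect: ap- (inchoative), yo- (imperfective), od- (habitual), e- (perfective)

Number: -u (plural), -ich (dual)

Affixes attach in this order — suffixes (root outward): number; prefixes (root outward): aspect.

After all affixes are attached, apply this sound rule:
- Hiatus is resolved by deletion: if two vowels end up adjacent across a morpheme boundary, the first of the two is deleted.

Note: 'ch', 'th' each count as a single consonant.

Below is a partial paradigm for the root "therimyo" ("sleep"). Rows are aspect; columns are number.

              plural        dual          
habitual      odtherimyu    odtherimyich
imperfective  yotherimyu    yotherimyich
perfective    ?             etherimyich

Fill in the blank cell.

Attach aspect perfective e- → etherimyo.
Attach number plural -u → etherimyou.
Apply vowel deletion: etherimyou → etherimyu.

etherimyu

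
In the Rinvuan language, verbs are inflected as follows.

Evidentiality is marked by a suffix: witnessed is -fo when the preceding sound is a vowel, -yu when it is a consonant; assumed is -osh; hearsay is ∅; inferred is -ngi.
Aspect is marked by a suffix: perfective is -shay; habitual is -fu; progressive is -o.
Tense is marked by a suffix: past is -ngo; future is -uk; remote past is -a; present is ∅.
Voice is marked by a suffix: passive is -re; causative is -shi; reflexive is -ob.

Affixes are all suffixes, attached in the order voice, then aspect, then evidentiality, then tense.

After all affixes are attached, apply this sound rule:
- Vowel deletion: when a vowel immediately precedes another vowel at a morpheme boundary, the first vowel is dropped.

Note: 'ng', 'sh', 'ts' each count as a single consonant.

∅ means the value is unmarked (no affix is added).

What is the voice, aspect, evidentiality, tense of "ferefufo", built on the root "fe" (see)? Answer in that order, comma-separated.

Segment: fe-re-fu-fo.
voice: -re → passive.
aspect: -fu → habitual.
evidentiality: -fo/yu → witnessed.
tense: ∅ → present.

passive, habitual, witnessed, present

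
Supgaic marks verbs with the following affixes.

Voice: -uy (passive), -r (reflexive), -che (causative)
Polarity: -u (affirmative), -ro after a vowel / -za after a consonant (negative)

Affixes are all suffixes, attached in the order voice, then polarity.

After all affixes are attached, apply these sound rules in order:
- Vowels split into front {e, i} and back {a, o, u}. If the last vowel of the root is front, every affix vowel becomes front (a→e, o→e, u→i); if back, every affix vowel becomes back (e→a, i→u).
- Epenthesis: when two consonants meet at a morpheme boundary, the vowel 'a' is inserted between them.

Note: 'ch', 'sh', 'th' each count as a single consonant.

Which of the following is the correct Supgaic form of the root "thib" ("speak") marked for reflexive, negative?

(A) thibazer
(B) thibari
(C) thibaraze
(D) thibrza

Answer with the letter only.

Attach voice reflexive -r → thibr.
Attach polarity negative -za (after consonant 'r') → thibrza.
Apply vowel harmony: thibrza → thibrze.
Apply epenthesis: thibrze → thibaraze.
So the correct form is thibaraze, option (C).
(D) thibrza is wrong: it fails to apply the sound rule(s).
(B) thibari is wrong: it uses affirmative instead of negative for polarity.
(A) thibazer is wrong: it has the affixes in the wrong order.

C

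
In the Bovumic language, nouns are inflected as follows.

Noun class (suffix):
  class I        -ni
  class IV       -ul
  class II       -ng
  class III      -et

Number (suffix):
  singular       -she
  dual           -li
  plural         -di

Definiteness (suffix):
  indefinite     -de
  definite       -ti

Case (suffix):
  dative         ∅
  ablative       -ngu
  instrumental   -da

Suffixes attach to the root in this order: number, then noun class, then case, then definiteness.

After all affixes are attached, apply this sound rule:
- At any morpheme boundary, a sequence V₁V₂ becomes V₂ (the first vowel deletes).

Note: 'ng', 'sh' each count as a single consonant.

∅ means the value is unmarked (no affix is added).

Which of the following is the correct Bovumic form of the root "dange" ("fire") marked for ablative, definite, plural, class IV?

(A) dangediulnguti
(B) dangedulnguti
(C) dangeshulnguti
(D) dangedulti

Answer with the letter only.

B

Attach number plural -di → dangedi.
Attach noun class class IV -ul → dangediul.
Attach case ablative -ngu → dangediulngu.
Attach definiteness definite -ti → dangediulnguti.
Apply vowel deletion: dangediulnguti → dangedulnguti.
So the correct form is dangedulnguti, option (B).
(C) dangeshulnguti is wrong: it uses singular instead of plural for number.
(A) dangediulnguti is wrong: it fails to apply the sound rule(s).
(D) dangedulti is wrong: it uses dative instead of ablative for case.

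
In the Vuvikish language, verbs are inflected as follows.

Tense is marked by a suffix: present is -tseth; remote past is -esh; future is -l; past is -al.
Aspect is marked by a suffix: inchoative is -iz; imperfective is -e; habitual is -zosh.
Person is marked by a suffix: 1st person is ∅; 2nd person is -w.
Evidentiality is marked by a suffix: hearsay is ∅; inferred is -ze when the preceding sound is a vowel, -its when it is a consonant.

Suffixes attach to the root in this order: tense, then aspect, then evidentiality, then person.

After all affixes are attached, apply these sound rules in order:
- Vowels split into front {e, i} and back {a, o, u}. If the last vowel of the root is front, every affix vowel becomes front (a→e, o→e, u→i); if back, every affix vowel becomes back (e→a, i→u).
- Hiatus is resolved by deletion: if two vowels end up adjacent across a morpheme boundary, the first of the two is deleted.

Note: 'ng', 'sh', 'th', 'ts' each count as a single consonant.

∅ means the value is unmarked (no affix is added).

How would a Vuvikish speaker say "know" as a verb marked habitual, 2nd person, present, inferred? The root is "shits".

shitstsethzeshitsw

Attach tense present -tseth → shitstseth.
Attach aspect habitual -zosh → shitstsethzosh.
Attach evidentiality inferred -its (after consonant 'sh') → shitstsethzoshits.
Attach person 2nd person -w → shitstsethzoshitsw.
Apply vowel harmony: shitstsethzoshitsw → shitstsethzeshitsw.
Vowel deletion: no change.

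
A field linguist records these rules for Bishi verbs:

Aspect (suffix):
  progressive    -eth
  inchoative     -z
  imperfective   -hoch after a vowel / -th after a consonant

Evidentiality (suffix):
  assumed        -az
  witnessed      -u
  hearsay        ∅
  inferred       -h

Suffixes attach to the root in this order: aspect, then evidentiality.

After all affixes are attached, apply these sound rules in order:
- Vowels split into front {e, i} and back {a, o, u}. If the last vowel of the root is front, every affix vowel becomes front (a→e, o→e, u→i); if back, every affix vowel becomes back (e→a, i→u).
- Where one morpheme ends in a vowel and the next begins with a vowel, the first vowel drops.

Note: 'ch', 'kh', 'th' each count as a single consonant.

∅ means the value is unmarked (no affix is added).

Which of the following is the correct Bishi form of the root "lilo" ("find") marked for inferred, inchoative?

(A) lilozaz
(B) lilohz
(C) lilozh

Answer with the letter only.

C

Attach aspect inchoative -z → liloz.
Attach evidentiality inferred -h → lilozh.
Vowel harmony: no change.
Vowel deletion: no change.
So the correct form is lilozh, option (C).
(B) lilohz is wrong: it has the affixes in the wrong order.
(A) lilozaz is wrong: it uses assumed instead of inferred for evidentiality.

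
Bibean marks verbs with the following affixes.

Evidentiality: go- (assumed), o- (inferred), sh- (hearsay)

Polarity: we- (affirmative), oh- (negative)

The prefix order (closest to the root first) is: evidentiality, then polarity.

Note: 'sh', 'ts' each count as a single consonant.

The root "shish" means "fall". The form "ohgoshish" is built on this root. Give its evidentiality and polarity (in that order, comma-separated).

Segment: oh-go-shish.
evidentiality: go- → assumed.
polarity: oh- → negative.

assumed, negative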